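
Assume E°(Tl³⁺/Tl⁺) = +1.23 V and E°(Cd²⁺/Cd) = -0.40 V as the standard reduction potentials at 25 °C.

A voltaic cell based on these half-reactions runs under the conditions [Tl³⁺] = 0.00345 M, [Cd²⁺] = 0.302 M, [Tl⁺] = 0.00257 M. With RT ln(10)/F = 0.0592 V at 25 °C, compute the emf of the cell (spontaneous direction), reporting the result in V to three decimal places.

+1.649 V

Tl³⁺/Tl⁺ is the cathode (higher E°), Cd²⁺/Cd the anode: E°cell = +1.23 − (-0.40) = +1.63 V, n = 2.
Overall: Tl³⁺(aq) + Cd(s) → Tl⁺(aq) + Cd²⁺(aq)
Q = [Tl⁺]·[Cd²⁺] / ([Tl³⁺]); log Q = -0.648.
E = E° − (0.0592/n) log Q = +1.63 − (0.0592/2)(-0.648) = +1.649 V.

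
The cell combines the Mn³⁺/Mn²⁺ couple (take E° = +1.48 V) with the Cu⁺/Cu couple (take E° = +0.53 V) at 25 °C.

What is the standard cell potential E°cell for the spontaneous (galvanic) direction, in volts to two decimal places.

+0.95 V

The Mn³⁺/Mn²⁺ couple has the higher reduction potential, so it is the cathode; Cu⁺/Cu is oxidised at the anode.
E°cell = E°(cathode) − E°(anode) = (+1.48) − (+0.53) = +0.95 V.
Since E°cell > 0, the reaction is spontaneous under standard conditions.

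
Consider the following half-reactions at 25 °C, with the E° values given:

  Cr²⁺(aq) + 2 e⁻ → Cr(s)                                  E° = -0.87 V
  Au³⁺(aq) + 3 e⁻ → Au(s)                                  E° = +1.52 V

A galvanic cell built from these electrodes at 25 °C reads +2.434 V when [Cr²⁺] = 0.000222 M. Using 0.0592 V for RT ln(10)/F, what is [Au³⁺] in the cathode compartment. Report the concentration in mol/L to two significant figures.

0.00056 M

Au³⁺/Au is the cathode, Cr²⁺/Cr the anode: E°cell = +2.39 V, n = 6.
Overall reaction: 2 Au³⁺(aq) + 3 Cr(s) → 2 Au(s) + 3 Cr²⁺(aq); Q = [Cr²⁺]^3/[Au³⁺]^2.
From E = E° − (0.0592/n) log Q: log Q = (E° − E)·n/0.0592 = (+2.39 − (+2.434))·6/0.0592 = -4.4595.
So 2·log[Au³⁺] = 3·log(0.000222) − log Q = -10.9609 − (-4.4595) = -6.5014; log[Au³⁺] = -6.5014 / 2 = -3.2507; [Au³⁺] = 10^(-3.2507) ≈ 0.00056 M.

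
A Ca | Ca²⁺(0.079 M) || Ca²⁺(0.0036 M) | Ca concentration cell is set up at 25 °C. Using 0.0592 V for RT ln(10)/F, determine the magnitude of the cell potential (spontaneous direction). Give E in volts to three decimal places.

For a concentration cell E°cell = 0. The 0.079 M side is the cathode (reduction is favoured where [Ca²⁺] is higher).
With n = 2, E = −(0.0592/2) log([Ca²⁺]ₐₙ/[Ca²⁺]꜀ₐₜ) = −(0.0592/2) log(0.0036/0.079) = −(0.0592/2)(-1.341) = +0.040 V.

+0.040 V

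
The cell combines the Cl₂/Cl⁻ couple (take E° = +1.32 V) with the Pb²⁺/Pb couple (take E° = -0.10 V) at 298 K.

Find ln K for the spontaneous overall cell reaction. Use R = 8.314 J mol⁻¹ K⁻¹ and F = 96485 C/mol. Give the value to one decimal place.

110.6

Cathode: Cl₂/Cl⁻; anode: Pb²⁺/Pb. E°cell = (+1.32) − (-0.10) = +1.42 V, with n = 2.
ΔG° = −nFE° = −RT ln K, so ln K = nFE°/(RT) = (2)(96485)(+1.42) / ((8.314)(298)) = 110.599.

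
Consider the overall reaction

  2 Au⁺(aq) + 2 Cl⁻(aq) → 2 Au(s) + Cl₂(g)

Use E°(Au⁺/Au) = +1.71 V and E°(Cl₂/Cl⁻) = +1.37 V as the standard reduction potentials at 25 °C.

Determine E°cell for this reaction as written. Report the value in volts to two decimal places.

The Au⁺/Au couple has the higher reduction potential, so it is the cathode; Cl₂/Cl⁻ is oxidised at the anode.
E°cell = E°(cathode) − E°(anode) = (+1.71) − (+1.37) = +0.34 V.

+0.34 V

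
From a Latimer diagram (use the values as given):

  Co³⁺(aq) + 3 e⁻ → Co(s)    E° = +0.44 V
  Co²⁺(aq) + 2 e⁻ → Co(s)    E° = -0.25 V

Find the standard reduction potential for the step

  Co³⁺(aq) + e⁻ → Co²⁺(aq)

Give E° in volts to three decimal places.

Sequential free energies add, so n₃E°₃ = n₁E°₁ + n₂E°₂.
With n₃ = 3, and the known step contributing 2×(-0.25) V, the unknown satisfies 1·E° = 3×(+0.44) − 2×(-0.25) = +1.820.
E° = +1.820 / 1 = +1.820 V.

+1.820 V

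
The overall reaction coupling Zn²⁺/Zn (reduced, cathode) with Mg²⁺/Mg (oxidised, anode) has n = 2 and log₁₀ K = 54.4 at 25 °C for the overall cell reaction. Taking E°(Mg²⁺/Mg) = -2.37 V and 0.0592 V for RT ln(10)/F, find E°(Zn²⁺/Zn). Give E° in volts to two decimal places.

-0.76 V

E°cell = (0.0592/n)·log K = (0.0592/2)(54.4) = +1.610 V.
Since Zn²⁺/Zn is the cathode and Mg²⁺/Mg the anode, E°cell = E°(Zn²⁺/Zn) − E°(Mg²⁺/Mg).
So E°(Zn²⁺/Zn) = E°cell + E°(Mg²⁺/Mg) = +1.610 + (-2.37) = -0.76 V.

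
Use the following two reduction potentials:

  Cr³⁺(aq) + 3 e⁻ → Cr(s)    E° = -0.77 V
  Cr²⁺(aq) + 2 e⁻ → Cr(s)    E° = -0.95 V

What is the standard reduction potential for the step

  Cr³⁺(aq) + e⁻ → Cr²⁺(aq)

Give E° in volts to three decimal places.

-0.410 V

Sequential free energies add, so n₃E°₃ = n₁E°₁ + n₂E°₂.
With n₃ = 3, and the known step contributing 2×(-0.95) V, the unknown satisfies 1·E° = 3×(-0.77) − 2×(-0.95) = -0.410.
E° = -0.410 / 1 = -0.410 V.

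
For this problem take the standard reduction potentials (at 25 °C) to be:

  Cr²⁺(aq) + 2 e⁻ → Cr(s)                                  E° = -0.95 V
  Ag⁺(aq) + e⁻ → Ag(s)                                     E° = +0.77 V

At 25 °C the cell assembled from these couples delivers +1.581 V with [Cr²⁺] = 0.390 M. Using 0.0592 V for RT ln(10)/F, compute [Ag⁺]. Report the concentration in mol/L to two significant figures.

Ag⁺/Ag is the cathode, Cr²⁺/Cr the anode: E°cell = +1.72 V, n = 2.
Overall reaction: 2 Ag⁺(aq) + Cr(s) → 2 Ag(s) + Cr²⁺(aq); Q = [Cr²⁺]^1/[Ag⁺]^2.
From E = E° − (0.0592/n) log Q: log Q = (E° − E)·n/0.0592 = (+1.72 − (+1.581))·2/0.0592 = 4.6959.
So 2·log[Ag⁺] = 1·log(0.39) − log Q = -0.4089 − (4.6959) = -5.1048; log[Ag⁺] = -5.1048 / 2 = -2.5524; [Ag⁺] = 10^(-2.5524) ≈ 0.0028 M.

0.0028 M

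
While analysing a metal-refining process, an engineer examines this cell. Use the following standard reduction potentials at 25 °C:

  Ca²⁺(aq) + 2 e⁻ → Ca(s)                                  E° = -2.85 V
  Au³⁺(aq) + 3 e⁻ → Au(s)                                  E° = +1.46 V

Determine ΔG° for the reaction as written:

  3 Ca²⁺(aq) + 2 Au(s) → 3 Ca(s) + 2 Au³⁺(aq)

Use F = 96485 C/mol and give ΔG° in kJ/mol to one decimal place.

As written, Ca²⁺/Ca is reduced (cathode) and Au³⁺/Au is oxidised (anode), so E°cell = (-2.85) − (+1.46) = -4.31 V.
Balancing electrons gives n = 6.
ΔG° = −nFE° = −(6)(96485)(-4.31) = 2,495,102 J = +2495.1 kJ/mol.

+2495.1 kJ/mol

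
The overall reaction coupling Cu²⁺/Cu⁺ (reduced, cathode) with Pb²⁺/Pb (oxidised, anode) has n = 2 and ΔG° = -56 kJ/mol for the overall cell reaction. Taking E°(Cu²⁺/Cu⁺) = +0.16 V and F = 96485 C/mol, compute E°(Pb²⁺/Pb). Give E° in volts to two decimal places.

-0.13 V

E°cell = −ΔG°/(nF) = −(-56×10³)/((2)(96485)) = +0.290 V.
Since Cu²⁺/Cu⁺ is the cathode and Pb²⁺/Pb the anode, E°cell = E°(Cu²⁺/Cu⁺) − E°(Pb²⁺/Pb).
So E°(Pb²⁺/Pb) = E°(Cu²⁺/Cu⁺) − E°cell = (+0.16) − (+0.290) = -0.13 V.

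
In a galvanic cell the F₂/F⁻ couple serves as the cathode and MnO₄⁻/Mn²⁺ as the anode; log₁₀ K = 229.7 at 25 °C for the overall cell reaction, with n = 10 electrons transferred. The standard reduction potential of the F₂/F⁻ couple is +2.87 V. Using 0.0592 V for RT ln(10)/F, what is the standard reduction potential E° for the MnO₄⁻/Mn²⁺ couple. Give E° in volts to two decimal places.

E°cell = (0.0592/n)·log K = (0.0592/10)(229.7) = +1.360 V.
Since F₂/F⁻ is the cathode and MnO₄⁻/Mn²⁺ the anode, E°cell = E°(F₂/F⁻) − E°(MnO₄⁻/Mn²⁺).
So E°(MnO₄⁻/Mn²⁺) = E°(F₂/F⁻) − E°cell = (+2.87) − (+1.360) = +1.51 V.

+1.51 V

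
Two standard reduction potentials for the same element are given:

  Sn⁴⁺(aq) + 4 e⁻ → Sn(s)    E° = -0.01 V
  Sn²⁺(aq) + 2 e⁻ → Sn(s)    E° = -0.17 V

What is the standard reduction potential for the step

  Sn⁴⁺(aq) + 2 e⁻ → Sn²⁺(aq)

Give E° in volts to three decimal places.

+0.150 V

Sequential free energies add, so n₃E°₃ = n₁E°₁ + n₂E°₂.
With n₃ = 4, and the known step contributing 2×(-0.17) V, the unknown satisfies 2·E° = 4×(-0.01) − 2×(-0.17) = +0.300.
E° = +0.300 / 2 = +0.150 V.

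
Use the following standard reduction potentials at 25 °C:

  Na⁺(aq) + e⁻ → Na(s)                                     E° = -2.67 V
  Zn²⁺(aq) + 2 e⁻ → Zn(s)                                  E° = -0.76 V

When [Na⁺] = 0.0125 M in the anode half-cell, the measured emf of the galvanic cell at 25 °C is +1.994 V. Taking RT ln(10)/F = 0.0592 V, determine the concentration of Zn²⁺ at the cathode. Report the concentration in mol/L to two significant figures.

Zn²⁺/Zn is the cathode, Na⁺/Na the anode: E°cell = +1.91 V, n = 2.
Overall reaction: Zn²⁺(aq) + 2 Na(s) → Zn(s) + 2 Na⁺(aq); Q = [Na⁺]^2/[Zn²⁺]^1.
From E = E° − (0.0592/n) log Q: log Q = (E° − E)·n/0.0592 = (+1.91 − (+1.994))·2/0.0592 = -2.8378.
So 1·log[Zn²⁺] = 2·log(0.0125) − log Q = -3.8062 − (-2.8378) = -0.9684; [Zn²⁺] = 10^(-0.9684) ≈ 0.11 M.

0.11 M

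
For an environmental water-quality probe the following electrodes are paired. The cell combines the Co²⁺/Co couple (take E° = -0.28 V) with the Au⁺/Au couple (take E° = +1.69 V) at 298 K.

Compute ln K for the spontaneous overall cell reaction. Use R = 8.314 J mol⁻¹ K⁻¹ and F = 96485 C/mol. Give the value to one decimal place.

Cathode: Au⁺/Au; anode: Co²⁺/Co. E°cell = (+1.69) − (-0.28) = +1.97 V, with n = 2.
ΔG° = −nFE° = −RT ln K, so ln K = nFE°/(RT) = (2)(96485)(+1.97) / ((8.314)(298)) = 153.437.

153.4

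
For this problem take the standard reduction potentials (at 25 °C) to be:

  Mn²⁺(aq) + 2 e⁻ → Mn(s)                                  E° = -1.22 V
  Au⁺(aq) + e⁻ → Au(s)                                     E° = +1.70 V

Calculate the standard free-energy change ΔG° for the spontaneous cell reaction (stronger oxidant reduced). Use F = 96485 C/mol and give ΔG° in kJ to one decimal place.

Au⁺/Au (E° = +1.70 V) is the cathode; Mn²⁺/Mn (E° = -1.22 V) is the anode, so E°cell = +2.92 V.
Balancing electrons gives n = 2 (lcm of 1 and 2).
ΔG° = −nFE° = −(2)(96485)(+2.92) = -563,472 J = -563.5 kJ.

-563.5 kJ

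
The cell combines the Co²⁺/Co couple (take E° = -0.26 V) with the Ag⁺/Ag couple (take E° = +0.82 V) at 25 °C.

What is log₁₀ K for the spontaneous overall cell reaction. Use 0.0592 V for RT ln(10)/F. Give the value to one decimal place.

Cathode: Ag⁺/Ag; anode: Co²⁺/Co. E°cell = +1.08 V, n = 2.
log K = nE°cell / 0.0592 = (2)(+1.08) / 0.0592 = 36.5.

36.5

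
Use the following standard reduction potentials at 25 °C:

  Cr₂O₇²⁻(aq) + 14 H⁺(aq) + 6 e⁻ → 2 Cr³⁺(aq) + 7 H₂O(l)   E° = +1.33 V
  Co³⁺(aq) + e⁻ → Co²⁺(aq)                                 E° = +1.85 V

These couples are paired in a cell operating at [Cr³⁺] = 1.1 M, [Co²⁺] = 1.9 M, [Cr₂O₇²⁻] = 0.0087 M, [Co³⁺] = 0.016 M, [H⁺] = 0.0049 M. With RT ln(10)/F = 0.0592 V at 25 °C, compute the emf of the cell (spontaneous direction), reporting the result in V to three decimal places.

Co³⁺/Co²⁺ is the cathode (higher E°), Cr₂O₇²⁻/Cr³⁺ the anode: E°cell = +1.85 − (+1.33) = +0.52 V, n = 6.
Overall: 6 Co³⁺(aq) + 2 Cr³⁺(aq) + 7 H₂O(l) → 6 Co²⁺(aq) + Cr₂O₇²⁻(aq) + 14 H⁺(aq)
Q = [Co²⁺]^6·[Cr₂O₇²⁻]·[H⁺]^14 / ([Co³⁺]^6·[Cr³⁺]^2); log Q = -22.033.
E = E° − (0.0592/n) log Q = +0.52 − (0.0592/6)(-22.033) = +0.737 V.

+0.737 V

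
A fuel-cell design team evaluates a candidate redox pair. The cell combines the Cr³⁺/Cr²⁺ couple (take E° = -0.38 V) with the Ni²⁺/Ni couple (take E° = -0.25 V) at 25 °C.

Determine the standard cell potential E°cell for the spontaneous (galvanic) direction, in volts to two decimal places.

The Ni²⁺/Ni couple has the higher reduction potential, so it is the cathode; Cr³⁺/Cr²⁺ is oxidised at the anode.
E°cell = E°(cathode) − E°(anode) = (-0.25) − (-0.38) = +0.13 V.

+0.13 V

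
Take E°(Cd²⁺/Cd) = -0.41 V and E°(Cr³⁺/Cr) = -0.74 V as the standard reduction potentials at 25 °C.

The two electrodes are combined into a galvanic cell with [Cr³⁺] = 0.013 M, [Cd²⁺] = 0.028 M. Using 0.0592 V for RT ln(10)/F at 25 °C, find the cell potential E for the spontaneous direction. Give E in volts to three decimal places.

Cd²⁺/Cd is the cathode (higher E°), Cr³⁺/Cr the anode: E°cell = -0.41 − (-0.74) = +0.33 V, n = 6.
Overall: 3 Cd²⁺(aq) + 2 Cr(s) → 3 Cd(s) + 2 Cr³⁺(aq)
Q = [Cr³⁺]^2 / ([Cd²⁺]^3); log Q = 0.886.
E = E° − (0.0592/n) log Q = +0.33 − (0.0592/6)(0.886) = +0.321 V.

+0.321 V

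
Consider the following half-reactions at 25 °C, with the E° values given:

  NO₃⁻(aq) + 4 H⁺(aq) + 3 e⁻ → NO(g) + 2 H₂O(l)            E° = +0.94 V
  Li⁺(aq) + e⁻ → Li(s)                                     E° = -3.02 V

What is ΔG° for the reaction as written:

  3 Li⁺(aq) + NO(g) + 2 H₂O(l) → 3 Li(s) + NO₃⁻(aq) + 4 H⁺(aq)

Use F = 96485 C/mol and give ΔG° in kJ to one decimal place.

As written, Li⁺/Li is reduced (cathode) and NO₃⁻/NO is oxidised (anode), so E°cell = (-3.02) − (+0.94) = -3.96 V.
Balancing electrons gives n = 3.
ΔG° = −nFE° = −(3)(96485)(-3.96) = 1,146,242 J = +1146.2 kJ.

+1146.2 kJ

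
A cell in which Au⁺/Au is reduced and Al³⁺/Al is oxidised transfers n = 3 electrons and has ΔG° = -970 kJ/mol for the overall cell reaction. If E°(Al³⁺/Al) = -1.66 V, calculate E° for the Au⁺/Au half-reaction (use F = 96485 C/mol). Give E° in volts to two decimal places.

E°cell = −ΔG°/(nF) = −(-970×10³)/((3)(96485)) = +3.351 V.
Since Au⁺/Au is the cathode and Al³⁺/Al the anode, E°cell = E°(Au⁺/Au) − E°(Al³⁺/Al).
So E°(Au⁺/Au) = E°cell + E°(Al³⁺/Al) = +3.351 + (-1.66) = +1.69 V.

+1.69 V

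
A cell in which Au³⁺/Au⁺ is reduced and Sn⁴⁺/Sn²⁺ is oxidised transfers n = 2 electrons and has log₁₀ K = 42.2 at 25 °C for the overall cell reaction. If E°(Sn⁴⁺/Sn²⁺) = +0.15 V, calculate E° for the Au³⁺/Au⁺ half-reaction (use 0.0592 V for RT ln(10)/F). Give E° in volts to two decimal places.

+1.40 V

E°cell = (0.0592/n)·log K = (0.0592/2)(42.2) = +1.249 V.
Since Au³⁺/Au⁺ is the cathode and Sn⁴⁺/Sn²⁺ the anode, E°cell = E°(Au³⁺/Au⁺) − E°(Sn⁴⁺/Sn²⁺).
So E°(Au³⁺/Au⁺) = E°cell + E°(Sn⁴⁺/Sn²⁺) = +1.249 + (+0.15) = +1.40 V.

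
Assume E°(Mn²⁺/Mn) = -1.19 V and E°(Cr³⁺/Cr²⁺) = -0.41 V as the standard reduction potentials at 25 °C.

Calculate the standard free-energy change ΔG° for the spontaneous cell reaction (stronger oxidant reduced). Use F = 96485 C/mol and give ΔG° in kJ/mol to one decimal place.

Cr³⁺/Cr²⁺ (E° = -0.41 V) is the cathode; Mn²⁺/Mn (E° = -1.19 V) is the anode, so E°cell = +0.78 V.
Balancing electrons gives n = 2 (lcm of 1 and 2).
ΔG° = −nFE° = −(2)(96485)(+0.78) = -150,517 J = -150.5 kJ/mol.

-150.5 kJ/mol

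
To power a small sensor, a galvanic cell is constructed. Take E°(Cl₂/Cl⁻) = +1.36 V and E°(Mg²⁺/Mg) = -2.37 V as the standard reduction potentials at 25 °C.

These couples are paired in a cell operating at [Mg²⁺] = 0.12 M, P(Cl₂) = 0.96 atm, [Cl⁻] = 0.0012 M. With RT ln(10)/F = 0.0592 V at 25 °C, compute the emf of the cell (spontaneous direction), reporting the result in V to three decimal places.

+3.930 V

Cl₂/Cl⁻ is the cathode (higher E°), Mg²⁺/Mg the anode: E°cell = +1.36 − (-2.37) = +3.73 V, n = 2.
Overall: Cl₂(g) + Mg(s) → 2 Cl⁻(aq) + Mg²⁺(aq)
Q = [Cl⁻]^2·[Mg²⁺] / (P(Cl₂)); log Q = -6.745.
E = E° − (0.0592/n) log Q = +3.73 − (0.0592/2)(-6.745) = +3.930 V.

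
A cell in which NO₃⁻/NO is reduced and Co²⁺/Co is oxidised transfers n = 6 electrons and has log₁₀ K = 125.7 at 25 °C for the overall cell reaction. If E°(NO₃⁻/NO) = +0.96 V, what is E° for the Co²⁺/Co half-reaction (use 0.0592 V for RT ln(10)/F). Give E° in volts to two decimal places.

-0.28 V

E°cell = (0.0592/n)·log K = (0.0592/6)(125.7) = +1.240 V.
Since NO₃⁻/NO is the cathode and Co²⁺/Co the anode, E°cell = E°(NO₃⁻/NO) − E°(Co²⁺/Co).
So E°(Co²⁺/Co) = E°(NO₃⁻/NO) − E°cell = (+0.96) − (+1.240) = -0.28 V.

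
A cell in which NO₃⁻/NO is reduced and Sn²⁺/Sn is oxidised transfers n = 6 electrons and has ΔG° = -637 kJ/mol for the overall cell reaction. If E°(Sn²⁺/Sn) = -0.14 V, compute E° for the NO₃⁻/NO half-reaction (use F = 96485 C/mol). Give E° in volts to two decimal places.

E°cell = −ΔG°/(nF) = −(-637×10³)/((6)(96485)) = +1.100 V.
Since NO₃⁻/NO is the cathode and Sn²⁺/Sn the anode, E°cell = E°(NO₃⁻/NO) − E°(Sn²⁺/Sn).
So E°(NO₃⁻/NO) = E°cell + E°(Sn²⁺/Sn) = +1.100 + (-0.14) = +0.96 V.

+0.96 V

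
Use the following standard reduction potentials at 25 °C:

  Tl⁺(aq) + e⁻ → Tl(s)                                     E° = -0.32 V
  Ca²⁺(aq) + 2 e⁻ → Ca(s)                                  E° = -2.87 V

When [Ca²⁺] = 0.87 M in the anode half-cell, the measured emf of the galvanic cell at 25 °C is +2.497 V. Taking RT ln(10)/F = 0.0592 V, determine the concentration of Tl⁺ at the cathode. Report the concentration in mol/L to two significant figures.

Tl⁺/Tl is the cathode, Ca²⁺/Ca the anode: E°cell = +2.55 V, n = 2.
Overall reaction: 2 Tl⁺(aq) + Ca(s) → 2 Tl(s) + Ca²⁺(aq); Q = [Ca²⁺]^1/[Tl⁺]^2.
From E = E° − (0.0592/n) log Q: log Q = (E° − E)·n/0.0592 = (+2.55 − (+2.497))·2/0.0592 = 1.7905.
So 2·log[Tl⁺] = 1·log(0.87) − log Q = -0.0605 − (1.7905) = -1.8510; log[Tl⁺] = -1.8510 / 2 = -0.9255; [Tl⁺] = 10^(-0.9255) ≈ 0.12 M.

0.12 M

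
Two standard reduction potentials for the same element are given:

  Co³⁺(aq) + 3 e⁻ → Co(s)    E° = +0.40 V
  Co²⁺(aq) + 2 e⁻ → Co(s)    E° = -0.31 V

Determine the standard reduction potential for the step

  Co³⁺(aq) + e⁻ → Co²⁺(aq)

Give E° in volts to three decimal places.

Sequential free energies add, so n₃E°₃ = n₁E°₁ + n₂E°₂.
With n₃ = 3, and the known step contributing 2×(-0.31) V, the unknown satisfies 1·E° = 3×(+0.40) − 2×(-0.31) = +1.820.
E° = +1.820 / 1 = +1.820 V.

+1.820 V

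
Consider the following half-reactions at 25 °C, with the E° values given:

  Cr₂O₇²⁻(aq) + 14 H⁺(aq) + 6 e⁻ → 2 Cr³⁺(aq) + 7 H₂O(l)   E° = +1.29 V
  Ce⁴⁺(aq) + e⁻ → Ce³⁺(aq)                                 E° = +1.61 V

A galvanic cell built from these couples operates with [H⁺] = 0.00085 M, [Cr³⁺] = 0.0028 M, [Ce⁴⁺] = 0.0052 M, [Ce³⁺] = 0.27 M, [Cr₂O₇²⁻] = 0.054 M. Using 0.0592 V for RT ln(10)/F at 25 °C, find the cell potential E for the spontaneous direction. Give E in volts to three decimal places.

+0.605 V

Ce⁴⁺/Ce³⁺ is the cathode (higher E°), Cr₂O₇²⁻/Cr³⁺ the anode: E°cell = +1.61 − (+1.29) = +0.32 V, n = 6.
Overall: 6 Ce⁴⁺(aq) + 2 Cr³⁺(aq) + 7 H₂O(l) → 6 Ce³⁺(aq) + Cr₂O₇²⁻(aq) + 14 H⁺(aq)
Q = [Ce³⁺]^6·[Cr₂O₇²⁻]·[H⁺]^14 / ([Ce⁴⁺]^6·[Cr³⁺]^2); log Q = -28.858.
E = E° − (0.0592/n) log Q = +0.32 − (0.0592/6)(-28.858) = +0.605 V.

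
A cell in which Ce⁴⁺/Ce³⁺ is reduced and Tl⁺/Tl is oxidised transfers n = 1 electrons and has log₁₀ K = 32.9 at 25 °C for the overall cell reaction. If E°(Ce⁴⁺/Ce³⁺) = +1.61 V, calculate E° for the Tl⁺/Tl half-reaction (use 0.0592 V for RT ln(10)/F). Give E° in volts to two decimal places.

-0.34 V

E°cell = (0.0592/n)·log K = (0.0592/1)(32.9) = +1.948 V.
Since Ce⁴⁺/Ce³⁺ is the cathode and Tl⁺/Tl the anode, E°cell = E°(Ce⁴⁺/Ce³⁺) − E°(Tl⁺/Tl).
So E°(Tl⁺/Tl) = E°(Ce⁴⁺/Ce³⁺) − E°cell = (+1.61) − (+1.948) = -0.34 V.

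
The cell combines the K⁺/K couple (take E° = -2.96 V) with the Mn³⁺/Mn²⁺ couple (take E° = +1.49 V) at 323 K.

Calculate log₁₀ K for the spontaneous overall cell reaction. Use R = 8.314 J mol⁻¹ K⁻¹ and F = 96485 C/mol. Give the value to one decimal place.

69.4

Cathode: Mn³⁺/Mn²⁺; anode: K⁺/K. E°cell = (+1.49) − (-2.96) = +4.45 V, with n = 1.
ΔG° = −nFE° = −RT ln K, so ln K = nFE°/(RT) = (1)(96485)(+4.45) / ((8.314)(323)) = 159.885.
log₁₀ K = 159.885 / ln 10 = 69.4.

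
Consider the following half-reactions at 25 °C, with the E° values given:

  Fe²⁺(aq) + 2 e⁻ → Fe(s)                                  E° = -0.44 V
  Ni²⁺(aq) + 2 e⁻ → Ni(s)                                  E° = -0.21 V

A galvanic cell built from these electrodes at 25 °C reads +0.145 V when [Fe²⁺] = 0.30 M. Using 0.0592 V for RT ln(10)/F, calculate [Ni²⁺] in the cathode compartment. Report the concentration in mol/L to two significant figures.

Ni²⁺/Ni is the cathode, Fe²⁺/Fe the anode: E°cell = +0.23 V, n = 2.
Overall reaction: Ni²⁺(aq) + Fe(s) → Ni(s) + Fe²⁺(aq); Q = [Fe²⁺]^1/[Ni²⁺]^1.
From E = E° − (0.0592/n) log Q: log Q = (E° − E)·n/0.0592 = (+0.23 − (+0.145))·2/0.0592 = 2.8716.
So 1·log[Ni²⁺] = 1·log(0.3) − log Q = -0.5229 − (2.8716) = -3.3945; [Ni²⁺] = 10^(-3.3945) ≈ 0.00040 M.

0.00040 M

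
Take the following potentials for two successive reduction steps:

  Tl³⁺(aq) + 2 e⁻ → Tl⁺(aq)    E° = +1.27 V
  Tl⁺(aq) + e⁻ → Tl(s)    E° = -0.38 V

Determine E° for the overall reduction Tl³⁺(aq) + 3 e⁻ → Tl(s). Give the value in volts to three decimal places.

+0.720 V

Since ΔG° = −nFE° is additive over sequential reductions, n₃E°₃ = n₁E°₁ + n₂E°₂.
E°₃ = (2×+1.27 + 1×-0.38) / 3 = (+2.160) / 3 = +0.720 V.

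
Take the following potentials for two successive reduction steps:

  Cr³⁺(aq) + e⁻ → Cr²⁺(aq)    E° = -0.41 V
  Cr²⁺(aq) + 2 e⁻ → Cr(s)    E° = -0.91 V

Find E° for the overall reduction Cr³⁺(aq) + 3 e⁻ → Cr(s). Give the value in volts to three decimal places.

Standard free energies of sequential steps add: ΔG°₃ = ΔG°₁ + ΔG°₂, so n₃E°₃ = n₁E°₁ + n₂E°₂.
E°₃ = (1×-0.41 + 2×-0.91) / 3 = (-2.230) / 3 = -0.743 V.
E° values themselves are not directly additive — weighting by electron count is essential.

-0.743 V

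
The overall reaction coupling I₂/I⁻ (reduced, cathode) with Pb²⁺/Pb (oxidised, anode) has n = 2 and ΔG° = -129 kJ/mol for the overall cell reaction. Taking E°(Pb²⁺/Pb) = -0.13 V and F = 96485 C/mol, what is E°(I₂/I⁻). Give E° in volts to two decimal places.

E°cell = −ΔG°/(nF) = −(-129×10³)/((2)(96485)) = +0.668 V.
Since I₂/I⁻ is the cathode and Pb²⁺/Pb the anode, E°cell = E°(I₂/I⁻) − E°(Pb²⁺/Pb).
So E°(I₂/I⁻) = E°cell + E°(Pb²⁺/Pb) = +0.668 + (-0.13) = +0.54 V.

+0.54 V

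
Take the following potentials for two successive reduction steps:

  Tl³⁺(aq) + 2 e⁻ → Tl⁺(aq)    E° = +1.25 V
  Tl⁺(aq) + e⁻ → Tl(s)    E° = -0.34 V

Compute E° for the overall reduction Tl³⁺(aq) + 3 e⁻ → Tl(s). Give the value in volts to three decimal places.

+0.720 V

Adding the free-energy changes (−nFE°) of the two steps gives −n₃FE°₃ = −n₁FE°₁ − n₂FE°₂.
E°₃ = (2×+1.25 + 1×-0.34) / 3 = (+2.160) / 3 = +0.720 V.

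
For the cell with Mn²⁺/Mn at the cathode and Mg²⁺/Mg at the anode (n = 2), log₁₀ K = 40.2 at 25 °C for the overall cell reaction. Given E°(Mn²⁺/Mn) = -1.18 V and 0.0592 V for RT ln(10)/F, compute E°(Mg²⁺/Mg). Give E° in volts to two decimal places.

-2.37 V

E°cell = (0.0592/n)·log K = (0.0592/2)(40.2) = +1.190 V.
Since Mn²⁺/Mn is the cathode and Mg²⁺/Mg the anode, E°cell = E°(Mn²⁺/Mn) − E°(Mg²⁺/Mg).
So E°(Mg²⁺/Mg) = E°(Mn²⁺/Mn) − E°cell = (-1.18) − (+1.190) = -2.37 V.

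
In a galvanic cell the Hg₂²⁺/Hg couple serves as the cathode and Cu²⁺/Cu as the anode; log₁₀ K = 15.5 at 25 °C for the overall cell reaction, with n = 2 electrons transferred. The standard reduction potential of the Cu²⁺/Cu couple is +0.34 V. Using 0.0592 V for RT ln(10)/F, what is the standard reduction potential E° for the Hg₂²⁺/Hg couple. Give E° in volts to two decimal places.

E°cell = (0.0592/n)·log K = (0.0592/2)(15.5) = +0.459 V.
Since Hg₂²⁺/Hg is the cathode and Cu²⁺/Cu the anode, E°cell = E°(Hg₂²⁺/Hg) − E°(Cu²⁺/Cu).
So E°(Hg₂²⁺/Hg) = E°cell + E°(Cu²⁺/Cu) = +0.459 + (+0.34) = +0.80 V.

+0.80 V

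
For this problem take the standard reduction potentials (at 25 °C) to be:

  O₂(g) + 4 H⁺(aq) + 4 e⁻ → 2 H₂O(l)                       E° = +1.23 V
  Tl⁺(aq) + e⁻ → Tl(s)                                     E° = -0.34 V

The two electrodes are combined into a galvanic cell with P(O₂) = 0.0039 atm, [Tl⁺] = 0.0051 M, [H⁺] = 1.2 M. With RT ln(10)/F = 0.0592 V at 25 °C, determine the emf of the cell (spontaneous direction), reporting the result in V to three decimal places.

O₂/H₂O is the cathode (higher E°), Tl⁺/Tl the anode: E°cell = +1.23 − (-0.34) = +1.57 V, n = 4.
Overall: O₂(g) + 4 H⁺(aq) + 4 Tl(s) → 2 H₂O(l) + 4 Tl⁺(aq)
Q = [Tl⁺]^4 / (P(O₂)·[H⁺]^4); log Q = -7.078.
E = E° − (0.0592/n) log Q = +1.57 − (0.0592/4)(-7.078) = +1.675 V.

+1.675 V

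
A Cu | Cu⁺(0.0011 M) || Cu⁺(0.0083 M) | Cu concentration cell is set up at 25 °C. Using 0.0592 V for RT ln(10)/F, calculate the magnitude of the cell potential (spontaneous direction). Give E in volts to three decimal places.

+0.052 V

For a concentration cell E°cell = 0. The 0.0083 M side is the cathode (reduction is favoured where [Cu⁺] is higher).
With n = 1, E = −(0.0592/1) log([Cu⁺]ₐₙ/[Cu⁺]꜀ₐₜ) = −(0.0592/1) log(0.0011/0.0083) = −(0.0592/1)(-0.878) = +0.052 V.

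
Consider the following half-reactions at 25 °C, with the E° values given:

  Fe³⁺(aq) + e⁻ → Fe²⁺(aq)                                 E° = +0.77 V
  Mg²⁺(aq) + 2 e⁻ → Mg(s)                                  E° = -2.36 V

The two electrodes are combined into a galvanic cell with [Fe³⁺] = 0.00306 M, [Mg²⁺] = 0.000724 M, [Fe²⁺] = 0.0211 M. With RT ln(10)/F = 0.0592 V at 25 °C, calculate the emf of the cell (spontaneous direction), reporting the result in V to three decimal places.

+3.173 V

Fe³⁺/Fe²⁺ is the cathode (higher E°), Mg²⁺/Mg the anode: E°cell = +0.77 − (-2.36) = +3.13 V, n = 2.
Overall: 2 Fe³⁺(aq) + Mg(s) → 2 Fe²⁺(aq) + Mg²⁺(aq)
Q = [Fe²⁺]^2·[Mg²⁺] / ([Fe³⁺]^2); log Q = -1.463.
E = E° − (0.0592/n) log Q = +3.13 − (0.0592/2)(-1.463) = +3.173 V.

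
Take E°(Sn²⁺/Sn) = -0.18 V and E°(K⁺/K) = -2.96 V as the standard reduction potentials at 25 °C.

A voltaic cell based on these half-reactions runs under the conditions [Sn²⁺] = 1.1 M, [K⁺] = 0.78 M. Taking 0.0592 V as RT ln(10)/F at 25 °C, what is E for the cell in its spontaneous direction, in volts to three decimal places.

+2.788 V

Sn²⁺/Sn is the cathode (higher E°), K⁺/K the anode: E°cell = -0.18 − (-2.96) = +2.78 V, n = 2.
Overall: Sn²⁺(aq) + 2 K(s) → Sn(s) + 2 K⁺(aq)
Q = [K⁺]^2 / ([Sn²⁺]); log Q = -0.257.
E = E° − (0.0592/n) log Q = +2.78 − (0.0592/2)(-0.257) = +2.788 V.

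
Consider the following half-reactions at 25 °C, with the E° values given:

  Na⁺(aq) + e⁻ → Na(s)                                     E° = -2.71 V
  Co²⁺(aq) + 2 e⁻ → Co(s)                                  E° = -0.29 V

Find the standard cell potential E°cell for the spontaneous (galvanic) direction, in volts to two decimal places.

The Co²⁺/Co couple has the higher reduction potential, so it is the cathode; Na⁺/Na is oxidised at the anode.
E°cell = E°(cathode) − E°(anode) = (-0.29) − (-2.71) = +2.42 V.
Since E°cell > 0, the reaction is spontaneous under standard conditions.

+2.42 V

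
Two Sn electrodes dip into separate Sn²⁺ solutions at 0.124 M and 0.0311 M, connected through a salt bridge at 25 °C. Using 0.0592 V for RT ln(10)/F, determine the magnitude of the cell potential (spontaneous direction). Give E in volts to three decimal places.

For a concentration cell E°cell = 0. The 0.124 M side is the cathode (reduction is favoured where [Sn²⁺] is higher).
With n = 2, E = −(0.0592/2) log([Sn²⁺]ₐₙ/[Sn²⁺]꜀ₐₜ) = −(0.0592/2) log(0.0311/0.124) = −(0.0592/2)(-0.601) = +0.018 V.

+0.018 V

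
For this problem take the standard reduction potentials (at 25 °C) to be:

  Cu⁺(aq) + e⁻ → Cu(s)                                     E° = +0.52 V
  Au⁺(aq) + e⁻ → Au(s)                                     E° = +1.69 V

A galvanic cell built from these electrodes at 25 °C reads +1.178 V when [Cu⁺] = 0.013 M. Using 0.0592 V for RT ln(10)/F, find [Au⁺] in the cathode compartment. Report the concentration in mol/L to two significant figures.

Au⁺/Au is the cathode, Cu⁺/Cu the anode: E°cell = +1.17 V, n = 1.
Overall reaction: Au⁺(aq) + Cu(s) → Au(s) + Cu⁺(aq); Q = [Cu⁺]^1/[Au⁺]^1.
From E = E° − (0.0592/n) log Q: log Q = (E° − E)·n/0.0592 = (+1.17 − (+1.178))·1/0.0592 = -0.1351.
So 1·log[Au⁺] = 1·log(0.013) − log Q = -1.8861 − (-0.1351) = -1.7510; [Au⁺] = 10^(-1.7510) ≈ 0.018 M.

0.018 M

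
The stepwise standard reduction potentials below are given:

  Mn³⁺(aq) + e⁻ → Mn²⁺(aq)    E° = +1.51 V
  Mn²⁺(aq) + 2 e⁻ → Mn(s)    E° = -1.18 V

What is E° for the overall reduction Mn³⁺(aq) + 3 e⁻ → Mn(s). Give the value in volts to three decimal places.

Adding the free-energy changes (−nFE°) of the two steps gives −n₃FE°₃ = −n₁FE°₁ − n₂FE°₂.
E°₃ = (1×+1.51 + 2×-1.18) / 3 = (-0.850) / 3 = -0.283 V.

-0.283 V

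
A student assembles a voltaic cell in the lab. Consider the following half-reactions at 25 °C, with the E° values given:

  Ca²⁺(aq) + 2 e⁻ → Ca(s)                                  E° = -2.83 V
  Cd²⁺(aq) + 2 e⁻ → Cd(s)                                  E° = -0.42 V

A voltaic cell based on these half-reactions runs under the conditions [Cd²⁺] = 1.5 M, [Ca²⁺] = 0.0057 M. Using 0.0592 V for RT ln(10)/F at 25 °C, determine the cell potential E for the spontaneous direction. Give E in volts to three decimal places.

+2.482 V

Cd²⁺/Cd is the cathode (higher E°), Ca²⁺/Ca the anode: E°cell = -0.42 − (-2.83) = +2.41 V, n = 2.
Overall: Cd²⁺(aq) + Ca(s) → Cd(s) + Ca²⁺(aq)
Q = [Ca²⁺] / ([Cd²⁺]); log Q = -2.420.
E = E° − (0.0592/n) log Q = +2.41 − (0.0592/2)(-2.420) = +2.482 V.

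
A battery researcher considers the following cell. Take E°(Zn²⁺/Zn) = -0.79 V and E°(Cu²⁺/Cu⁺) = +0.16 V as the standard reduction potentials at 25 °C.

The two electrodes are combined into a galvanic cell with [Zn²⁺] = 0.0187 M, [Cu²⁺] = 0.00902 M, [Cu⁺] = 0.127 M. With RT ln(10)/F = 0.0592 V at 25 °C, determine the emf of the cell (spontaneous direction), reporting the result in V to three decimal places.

Cu²⁺/Cu⁺ is the cathode (higher E°), Zn²⁺/Zn the anode: E°cell = +0.16 − (-0.79) = +0.95 V, n = 2.
Overall: 2 Cu²⁺(aq) + Zn(s) → 2 Cu⁺(aq) + Zn²⁺(aq)
Q = [Cu⁺]^2·[Zn²⁺] / ([Cu²⁺]^2); log Q = 0.569.
E = E° − (0.0592/n) log Q = +0.95 − (0.0592/2)(0.569) = +0.933 V.

+0.933 V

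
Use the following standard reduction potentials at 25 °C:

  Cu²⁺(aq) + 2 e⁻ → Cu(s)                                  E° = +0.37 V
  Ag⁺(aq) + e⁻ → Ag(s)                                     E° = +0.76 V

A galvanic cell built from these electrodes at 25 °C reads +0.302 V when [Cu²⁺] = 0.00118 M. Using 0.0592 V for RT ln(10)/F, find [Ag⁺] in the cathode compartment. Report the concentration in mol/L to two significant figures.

Ag⁺/Ag is the cathode, Cu²⁺/Cu the anode: E°cell = +0.39 V, n = 2.
Overall reaction: 2 Ag⁺(aq) + Cu(s) → 2 Ag(s) + Cu²⁺(aq); Q = [Cu²⁺]^1/[Ag⁺]^2.
From E = E° − (0.0592/n) log Q: log Q = (E° − E)·n/0.0592 = (+0.39 − (+0.302))·2/0.0592 = 2.9730.
So 2·log[Ag⁺] = 1·log(0.00118) − log Q = -2.9281 − (2.9730) = -5.9011; log[Ag⁺] = -5.9011 / 2 = -2.9505; [Ag⁺] = 10^(-2.9505) ≈ 0.0011 M.

0.0011 M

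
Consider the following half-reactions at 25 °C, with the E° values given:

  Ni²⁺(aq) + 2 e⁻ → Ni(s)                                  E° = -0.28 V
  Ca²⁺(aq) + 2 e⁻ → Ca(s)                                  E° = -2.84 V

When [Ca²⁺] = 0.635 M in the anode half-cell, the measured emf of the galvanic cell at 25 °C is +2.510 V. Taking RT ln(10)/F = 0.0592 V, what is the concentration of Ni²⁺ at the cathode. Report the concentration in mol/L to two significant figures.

Ni²⁺/Ni is the cathode, Ca²⁺/Ca the anode: E°cell = +2.56 V, n = 2.
Overall reaction: Ni²⁺(aq) + Ca(s) → Ni(s) + Ca²⁺(aq); Q = [Ca²⁺]^1/[Ni²⁺]^1.
From E = E° − (0.0592/n) log Q: log Q = (E° − E)·n/0.0592 = (+2.56 − (+2.510))·2/0.0592 = 1.6892.
So 1·log[Ni²⁺] = 1·log(0.635) − log Q = -0.1972 − (1.6892) = -1.8864; [Ni²⁺] = 10^(-1.8864) ≈ 0.013 M.

0.013 M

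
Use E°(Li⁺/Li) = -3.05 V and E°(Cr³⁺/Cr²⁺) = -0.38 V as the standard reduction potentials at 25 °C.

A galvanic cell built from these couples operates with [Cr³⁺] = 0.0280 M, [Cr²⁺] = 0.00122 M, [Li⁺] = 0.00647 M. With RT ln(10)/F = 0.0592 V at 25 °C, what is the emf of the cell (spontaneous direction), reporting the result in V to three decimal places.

Cr³⁺/Cr²⁺ is the cathode (higher E°), Li⁺/Li the anode: E°cell = -0.38 − (-3.05) = +2.67 V, n = 1.
Overall: Cr³⁺(aq) + Li(s) → Cr²⁺(aq) + Li⁺(aq)
Q = [Cr²⁺]·[Li⁺] / ([Cr³⁺]); log Q = -3.550.
E = E° − (0.0592/n) log Q = +2.67 − (0.0592/1)(-3.550) = +2.880 V.

+2.880 V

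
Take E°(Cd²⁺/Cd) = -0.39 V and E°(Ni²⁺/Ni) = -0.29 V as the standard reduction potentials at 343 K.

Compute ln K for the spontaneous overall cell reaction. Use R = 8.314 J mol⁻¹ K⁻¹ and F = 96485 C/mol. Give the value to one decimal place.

6.8

Cathode: Ni²⁺/Ni; anode: Cd²⁺/Cd. E°cell = (-0.29) − (-0.39) = +0.10 V, with n = 2.
ΔG° = −nFE° = −RT ln K, so ln K = nFE°/(RT) = (2)(96485)(+0.10) / ((8.314)(343)) = 6.767.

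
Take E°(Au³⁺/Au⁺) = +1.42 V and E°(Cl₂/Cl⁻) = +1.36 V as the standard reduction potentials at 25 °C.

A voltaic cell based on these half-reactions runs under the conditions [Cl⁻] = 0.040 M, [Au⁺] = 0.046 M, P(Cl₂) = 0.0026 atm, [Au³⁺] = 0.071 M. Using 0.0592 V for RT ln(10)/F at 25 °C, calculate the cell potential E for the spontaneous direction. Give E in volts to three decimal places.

+0.059 V

Au³⁺/Au⁺ is the cathode (higher E°), Cl₂/Cl⁻ the anode: E°cell = +1.42 − (+1.36) = +0.06 V, n = 2.
Overall: Au³⁺(aq) + 2 Cl⁻(aq) → Au⁺(aq) + Cl₂(g)
Q = [Au⁺]·P(Cl₂) / ([Au³⁺]·[Cl⁻]^2); log Q = 0.022.
E = E° − (0.0592/n) log Q = +0.06 − (0.0592/2)(0.022) = +0.059 V.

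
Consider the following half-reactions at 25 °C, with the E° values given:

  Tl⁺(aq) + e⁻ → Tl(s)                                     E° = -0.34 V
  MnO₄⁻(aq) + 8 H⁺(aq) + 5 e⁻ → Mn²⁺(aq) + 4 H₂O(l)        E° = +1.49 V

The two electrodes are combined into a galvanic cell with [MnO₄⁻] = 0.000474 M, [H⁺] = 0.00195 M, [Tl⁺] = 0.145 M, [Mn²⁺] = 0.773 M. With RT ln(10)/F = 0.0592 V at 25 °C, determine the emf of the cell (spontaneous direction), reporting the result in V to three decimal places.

MnO₄⁻/Mn²⁺ is the cathode (higher E°), Tl⁺/Tl the anode: E°cell = +1.49 − (-0.34) = +1.83 V, n = 5.
Overall: MnO₄⁻(aq) + 8 H⁺(aq) + 5 Tl(s) → Mn²⁺(aq) + 4 H₂O(l) + 5 Tl⁺(aq)
Q = [Mn²⁺]·[Tl⁺]^5 / ([MnO₄⁻]·[H⁺]^8); log Q = 20.699.
E = E° − (0.0592/n) log Q = +1.83 − (0.0592/5)(20.699) = +1.585 V.

+1.585 V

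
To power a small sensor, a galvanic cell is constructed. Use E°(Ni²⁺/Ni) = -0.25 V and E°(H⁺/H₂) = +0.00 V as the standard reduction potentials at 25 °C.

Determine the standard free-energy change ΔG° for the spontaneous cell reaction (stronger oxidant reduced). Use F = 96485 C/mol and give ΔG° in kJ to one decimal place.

H⁺/H₂ (E° = +0.00 V) is the cathode; Ni²⁺/Ni (E° = -0.25 V) is the anode, so E°cell = +0.25 V.
Balancing electrons gives n = 2 (lcm of 2 and 2).
ΔG° = −nFE° = −(2)(96485)(+0.25) = -48,242 J = -48.2 kJ.

-48.2 kJ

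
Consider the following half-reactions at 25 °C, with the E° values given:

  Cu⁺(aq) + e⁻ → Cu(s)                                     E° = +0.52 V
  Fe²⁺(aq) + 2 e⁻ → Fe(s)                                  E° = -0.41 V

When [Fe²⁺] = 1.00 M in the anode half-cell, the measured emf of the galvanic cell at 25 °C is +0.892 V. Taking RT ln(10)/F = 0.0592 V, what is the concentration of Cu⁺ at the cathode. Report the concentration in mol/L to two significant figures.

0.23 M

Cu⁺/Cu is the cathode, Fe²⁺/Fe the anode: E°cell = +0.93 V, n = 2.
Overall reaction: 2 Cu⁺(aq) + Fe(s) → 2 Cu(s) + Fe²⁺(aq); Q = [Fe²⁺]^1/[Cu⁺]^2.
From E = E° − (0.0592/n) log Q: log Q = (E° − E)·n/0.0592 = (+0.93 − (+0.892))·2/0.0592 = 1.2838.
So 2·log[Cu⁺] = 1·log(1) − log Q = 0.0000 − (1.2838) = -1.2838; log[Cu⁺] = -1.2838 / 2 = -0.6419; [Cu⁺] = 10^(-0.6419) ≈ 0.23 M.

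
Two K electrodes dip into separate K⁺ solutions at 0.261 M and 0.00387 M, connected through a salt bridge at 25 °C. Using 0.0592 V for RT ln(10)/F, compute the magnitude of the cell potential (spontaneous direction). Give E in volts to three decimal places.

+0.108 V

For a concentration cell E°cell = 0. The 0.261 M side is the cathode (reduction is favoured where [K⁺] is higher).
With n = 1, E = −(0.0592/1) log([K⁺]ₐₙ/[K⁺]꜀ₐₜ) = −(0.0592/1) log(0.00387/0.261) = −(0.0592/1)(-1.829) = +0.108 V.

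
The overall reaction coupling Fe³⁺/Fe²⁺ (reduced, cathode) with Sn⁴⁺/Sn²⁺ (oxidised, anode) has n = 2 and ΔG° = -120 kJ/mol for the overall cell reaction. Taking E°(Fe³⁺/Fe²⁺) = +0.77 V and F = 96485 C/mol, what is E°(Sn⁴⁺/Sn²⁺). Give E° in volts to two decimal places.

+0.15 V

E°cell = −ΔG°/(nF) = −(-120×10³)/((2)(96485)) = +0.622 V.
Since Fe³⁺/Fe²⁺ is the cathode and Sn⁴⁺/Sn²⁺ the anode, E°cell = E°(Fe³⁺/Fe²⁺) − E°(Sn⁴⁺/Sn²⁺).
So E°(Sn⁴⁺/Sn²⁺) = E°(Fe³⁺/Fe²⁺) − E°cell = (+0.77) − (+0.622) = +0.15 V.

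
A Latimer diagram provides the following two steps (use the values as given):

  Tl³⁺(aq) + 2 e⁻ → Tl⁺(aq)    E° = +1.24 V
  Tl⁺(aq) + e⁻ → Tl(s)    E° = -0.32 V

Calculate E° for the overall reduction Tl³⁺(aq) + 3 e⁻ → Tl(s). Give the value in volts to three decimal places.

Adding the free-energy changes (−nFE°) of the two steps gives −n₃FE°₃ = −n₁FE°₁ − n₂FE°₂.
E°₃ = (2×+1.24 + 1×-0.32) / 3 = (+2.160) / 3 = +0.720 V.
Simply averaging or adding the two E° values would be wrong; the electron-weighted sum is required.

+0.720 V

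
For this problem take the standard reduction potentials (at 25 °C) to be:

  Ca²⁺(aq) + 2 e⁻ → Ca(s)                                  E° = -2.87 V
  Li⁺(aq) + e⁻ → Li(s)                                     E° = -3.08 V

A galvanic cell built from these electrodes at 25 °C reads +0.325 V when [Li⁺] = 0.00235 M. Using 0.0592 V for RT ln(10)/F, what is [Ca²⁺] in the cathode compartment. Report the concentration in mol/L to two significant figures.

0.042 M

Ca²⁺/Ca is the cathode, Li⁺/Li the anode: E°cell = +0.21 V, n = 2.
Overall reaction: Ca²⁺(aq) + 2 Li(s) → Ca(s) + 2 Li⁺(aq); Q = [Li⁺]^2/[Ca²⁺]^1.
From E = E° − (0.0592/n) log Q: log Q = (E° − E)·n/0.0592 = (+0.21 − (+0.325))·2/0.0592 = -3.8851.
So 1·log[Ca²⁺] = 2·log(0.00235) − log Q = -5.2579 − (-3.8851) = -1.3728; [Ca²⁺] = 10^(-1.3728) ≈ 0.042 M.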